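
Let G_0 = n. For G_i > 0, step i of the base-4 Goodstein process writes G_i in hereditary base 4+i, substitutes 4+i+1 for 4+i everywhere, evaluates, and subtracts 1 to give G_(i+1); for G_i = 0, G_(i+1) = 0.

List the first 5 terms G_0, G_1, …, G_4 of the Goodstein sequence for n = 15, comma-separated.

15 —HB4→ 3·4 + 3 —bump→ 3·5 + 3 = 18 —(−1)→ 17
17 —HB5→ 3·5 + 2 —bump→ 3·6 + 2 = 20 —(−1)→ 19
19 —HB6→ 3·6 + 1 —bump→ 3·7 + 1 = 22 —(−1)→ 21
21 —HB7→ 3·7 —bump→ 3·8 = 24 —(−1)→ 23

15, 17, 19, 21, 23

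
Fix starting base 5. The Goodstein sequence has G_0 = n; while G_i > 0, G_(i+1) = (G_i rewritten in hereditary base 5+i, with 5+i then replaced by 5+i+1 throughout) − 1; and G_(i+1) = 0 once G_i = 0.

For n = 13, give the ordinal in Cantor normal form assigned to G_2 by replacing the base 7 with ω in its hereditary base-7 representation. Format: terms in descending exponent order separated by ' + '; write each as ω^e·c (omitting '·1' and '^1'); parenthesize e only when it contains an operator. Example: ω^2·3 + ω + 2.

(0) 13|_5 = 2·5 + 3 ↦ 2·6 + 3|_6 = 15 ⇒ 14
(1) 14|_6 = 2·6 + 2 ↦ 2·7 + 2|_7 = 16 ⇒ 15
(2) 15|_7 = 2·7 + 1 ↦ 2·8 + 1|_8 = 17 ⇒ 16

ω·2 + 1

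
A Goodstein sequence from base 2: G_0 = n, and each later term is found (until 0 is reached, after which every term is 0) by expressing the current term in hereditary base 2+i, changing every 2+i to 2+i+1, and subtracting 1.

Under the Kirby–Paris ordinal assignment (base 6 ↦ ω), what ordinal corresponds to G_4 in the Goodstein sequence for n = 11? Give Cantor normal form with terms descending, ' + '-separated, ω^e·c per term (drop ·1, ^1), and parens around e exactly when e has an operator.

step 0: 11 = 2^(2 + 1) + 2 + 1; sub 3 for 2: 3^(3 + 1) + 3 + 1; = 85; G_1 = 85−1 = 84
step 1: 84 = 3^(3 + 1) + 3; sub 4 for 3: 4^(4 + 1) + 4; = 1028; G_2 = 1028−1 = 1027
step 2: 1027 = 4^(4 + 1) + 3; sub 5 for 4: 5^(5 + 1) + 3; = 15628; G_3 = 15628−1 = 15627
step 3: 15627 = 5^(5 + 1) + 2; sub 6 for 5: 6^(6 + 1) + 2; = 279938; G_4 = 279938−1 = 279937
step 4: 279937 = 6^(6 + 1) + 1; sub 7 for 6: 7^(7 + 1) + 1; = 5764802; G_5 = 5764802−1 = 5764801

ω^(ω + 1) + 1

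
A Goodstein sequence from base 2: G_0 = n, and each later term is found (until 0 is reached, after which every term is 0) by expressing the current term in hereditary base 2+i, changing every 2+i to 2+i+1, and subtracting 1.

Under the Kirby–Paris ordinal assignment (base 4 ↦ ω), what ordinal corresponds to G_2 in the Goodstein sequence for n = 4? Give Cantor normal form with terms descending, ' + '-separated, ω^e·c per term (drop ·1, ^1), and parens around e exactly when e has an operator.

[0] 4 ≡ 2^2 (base 2). Lift 3: 27. −1: 26.
[1] 26 ≡ 2·3^2 + 2·3 + 2 (base 3). Lift 4: 42. −1: 41.

ω^2·2 + ω·2 + 1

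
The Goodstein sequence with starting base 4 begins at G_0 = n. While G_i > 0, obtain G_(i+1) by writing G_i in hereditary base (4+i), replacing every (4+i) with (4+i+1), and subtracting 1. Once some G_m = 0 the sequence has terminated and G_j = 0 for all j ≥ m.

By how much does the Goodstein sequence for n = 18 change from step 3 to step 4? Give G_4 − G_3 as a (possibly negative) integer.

5

[0] 18 ≡ 4^2 + 2 (base 4). Lift 5: 27. −1: 26.
[1] 26 ≡ 5^2 + 1 (base 5). Lift 6: 37. −1: 36.
[2] 36 ≡ 6^2 (base 6). Lift 7: 49. −1: 48.
[3] 48 ≡ 6·7 + 6 (base 7). Lift 8: 54. −1: 53.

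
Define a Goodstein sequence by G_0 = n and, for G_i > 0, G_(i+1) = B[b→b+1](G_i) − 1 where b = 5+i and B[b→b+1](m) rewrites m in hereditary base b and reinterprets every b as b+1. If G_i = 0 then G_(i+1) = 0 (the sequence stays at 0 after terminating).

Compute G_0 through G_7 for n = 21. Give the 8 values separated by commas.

21, 24, 27, 29, 31, 33, 35, 37

G_0 = 21. HB_5(21) = 4·5 + 1. Bump = 25. G_1 = 24.
G_1 = 24. HB_6(24) = 4·6. Bump = 28. G_2 = 27.
G_2 = 27. HB_7(27) = 3·7 + 6. Bump = 30. G_3 = 29.
G_3 = 29. HB_8(29) = 3·8 + 5. Bump = 32. G_4 = 31.
G_4 = 31. HB_9(31) = 3·9 + 4. Bump = 34. G_5 = 33.
G_5 = 33. HB_10(33) = 3·10 + 3. Bump = 36. G_6 = 35.
G_6 = 35. HB_11(35) = 3·11 + 2. Bump = 38. G_7 = 37.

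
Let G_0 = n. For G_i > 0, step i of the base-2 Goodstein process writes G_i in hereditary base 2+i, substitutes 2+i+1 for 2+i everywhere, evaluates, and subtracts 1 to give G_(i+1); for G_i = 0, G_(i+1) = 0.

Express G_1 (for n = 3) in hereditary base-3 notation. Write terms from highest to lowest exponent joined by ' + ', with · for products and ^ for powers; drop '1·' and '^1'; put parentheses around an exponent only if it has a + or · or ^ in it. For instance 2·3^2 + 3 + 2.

3

step 0: 3 = 2 + 1; sub 3 for 2: 3 + 1; = 4; G_1 = 4−1 = 3
step 1: 3 = 3; sub 4 for 3: 4; = 4; G_2 = 4−1 = 3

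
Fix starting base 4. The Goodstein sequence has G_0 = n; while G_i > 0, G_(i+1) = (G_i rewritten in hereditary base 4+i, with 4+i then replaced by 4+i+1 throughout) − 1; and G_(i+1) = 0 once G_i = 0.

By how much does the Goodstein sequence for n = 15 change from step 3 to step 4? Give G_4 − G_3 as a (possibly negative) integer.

15 —HB4→ 3·4 + 3 —bump→ 3·5 + 3 = 18 —(−1)→ 17
17 —HB5→ 3·5 + 2 —bump→ 3·6 + 2 = 20 —(−1)→ 19
19 —HB6→ 3·6 + 1 —bump→ 3·7 + 1 = 22 —(−1)→ 21
21 —HB7→ 3·7 —bump→ 3·8 = 24 —(−1)→ 23

2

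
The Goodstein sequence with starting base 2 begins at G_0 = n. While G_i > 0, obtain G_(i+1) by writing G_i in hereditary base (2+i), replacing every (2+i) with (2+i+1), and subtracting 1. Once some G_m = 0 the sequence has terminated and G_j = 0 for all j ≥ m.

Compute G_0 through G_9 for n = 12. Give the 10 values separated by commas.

12, 107, 1065, 15685, 280019, 5764910, 134217867, 3486784574, 100000000211, 3138428376974

G_0 = 12. HB_2(12) = 2^(2 + 1) + 2^2. Bump = 108. G_1 = 107.
G_1 = 107. HB_3(107) = 3^(3 + 1) + 2·3^2 + 2·3 + 2. Bump = 1066. G_2 = 1065.
G_2 = 1065. HB_4(1065) = 4^(4 + 1) + 2·4^2 + 2·4 + 1. Bump = 15686. G_3 = 15685.
G_3 = 15685. HB_5(15685) = 5^(5 + 1) + 2·5^2 + 2·5. Bump = 280020. G_4 = 280019.
G_4 = 280019. HB_6(280019) = 6^(6 + 1) + 2·6^2 + 6 + 5. Bump = 5764911. G_5 = 5764910.
G_5 = 5764910. HB_7(5764910) = 7^(7 + 1) + 2·7^2 + 7 + 4. Bump = 134217868. G_6 = 134217867.
G_6 = 134217867. HB_8(134217867) = 8^(8 + 1) + 2·8^2 + 8 + 3. Bump = 3486784575. G_7 = 3486784574.
G_7 = 3486784574. HB_9(3486784574) = 9^(9 + 1) + 2·9^2 + 9 + 2. Bump = 100000000212. G_8 = 100000000211.
G_8 = 100000000211. HB_10(100000000211) = 10^(10 + 1) + 2·10^2 + 10 + 1. Bump = 3138428376975. G_9 = 3138428376974.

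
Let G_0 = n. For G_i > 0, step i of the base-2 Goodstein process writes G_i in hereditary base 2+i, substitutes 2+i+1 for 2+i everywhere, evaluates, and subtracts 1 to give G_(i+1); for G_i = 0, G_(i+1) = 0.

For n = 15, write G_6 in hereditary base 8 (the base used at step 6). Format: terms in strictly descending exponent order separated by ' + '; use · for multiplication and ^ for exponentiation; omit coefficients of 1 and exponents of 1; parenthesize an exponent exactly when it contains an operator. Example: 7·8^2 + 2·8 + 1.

8^(8 + 1) + 7·8^7 + 7·8^6 + 7·8^5 + 7·8^4 + 7·8^3 + 7·8^2 + 7·8 + 7

G_0=15  [base 2] 2^(2 + 1) + 2^2 + 2 + 1  →[2↦3]→  3^(3 + 1) + 3^3 + 3 + 1 = 112  −1 ⇒ G_1=111
G_1=111  [base 3] 3^(3 + 1) + 3^3 + 3  →[3↦4]→  4^(4 + 1) + 4^4 + 4 = 1284  −1 ⇒ G_2=1283
G_2=1283  [base 4] 4^(4 + 1) + 4^4 + 3  →[4↦5]→  5^(5 + 1) + 5^5 + 3 = 18753  −1 ⇒ G_3=18752
G_3=18752  [base 5] 5^(5 + 1) + 5^5 + 2  →[5↦6]→  6^(6 + 1) + 6^6 + 2 = 326594  −1 ⇒ G_4=326593
G_4=326593  [base 6] 6^(6 + 1) + 6^6 + 1  →[6↦7]→  7^(7 + 1) + 7^7 + 1 = 6588345  −1 ⇒ G_5=6588344
G_5=6588344  [base 7] 7^(7 + 1) + 7^7  →[7↦8]→  8^(8 + 1) + 8^8 = 150994944  −1 ⇒ G_6=150994943
G_6=150994943  [base 8] 8^(8 + 1) + 7·8^7 + 7·8^6 + 7·8^5 + 7·8^4 + 7·8^3 + 7·8^2 + 7·8 + 7  →[8↦9]→  9^(9 + 1) + 7·9^7 + 7·9^6 + 7·9^5 + 7·9^4 + 7·9^3 + 7·9^2 + 7·9 + 7 = 3524450281  −1 ⇒ G_7=3524450280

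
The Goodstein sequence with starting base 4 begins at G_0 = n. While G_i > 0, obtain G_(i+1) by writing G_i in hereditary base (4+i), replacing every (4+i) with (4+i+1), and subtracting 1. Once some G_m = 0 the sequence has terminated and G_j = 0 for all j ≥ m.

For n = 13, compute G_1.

15

G_0=13  [base 4] 3·4 + 1  →[4↦5]→  3·5 + 1 = 16  −1 ⇒ G_1=15
G_1=15  [base 5] 3·5  →[5↦6]→  3·6 = 18  −1 ⇒ G_2=17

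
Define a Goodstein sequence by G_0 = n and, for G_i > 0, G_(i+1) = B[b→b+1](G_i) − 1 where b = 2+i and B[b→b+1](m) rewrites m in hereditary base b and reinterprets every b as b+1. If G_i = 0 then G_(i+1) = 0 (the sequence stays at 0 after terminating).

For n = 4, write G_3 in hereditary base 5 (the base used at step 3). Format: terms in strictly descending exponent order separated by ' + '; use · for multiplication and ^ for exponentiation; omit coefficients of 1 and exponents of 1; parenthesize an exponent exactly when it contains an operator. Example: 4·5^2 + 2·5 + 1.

base 2: 4 = 2^2; at 3: 3^3 = 27; next = 26
base 3: 26 = 2·3^2 + 2·3 + 2; at 4: 2·4^2 + 2·4 + 2 = 42; next = 41
base 4: 41 = 2·4^2 + 2·4 + 1; at 5: 2·5^2 + 2·5 + 1 = 61; next = 60
base 5: 60 = 2·5^2 + 2·5; at 6: 2·6^2 + 2·6 = 84; next = 83

2·5^2 + 2·5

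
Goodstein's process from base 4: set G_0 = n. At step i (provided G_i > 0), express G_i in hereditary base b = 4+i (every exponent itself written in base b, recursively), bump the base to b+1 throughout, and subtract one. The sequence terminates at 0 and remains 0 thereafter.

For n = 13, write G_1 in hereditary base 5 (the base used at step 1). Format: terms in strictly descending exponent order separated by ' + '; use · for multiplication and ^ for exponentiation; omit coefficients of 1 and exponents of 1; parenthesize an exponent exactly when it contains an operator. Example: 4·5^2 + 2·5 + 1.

step 0: 13 = 3·4 + 1; sub 5 for 4: 3·5 + 1; = 16; G_1 = 16−1 = 15
step 1: 15 = 3·5; sub 6 for 5: 3·6; = 18; G_2 = 18−1 = 17

3·5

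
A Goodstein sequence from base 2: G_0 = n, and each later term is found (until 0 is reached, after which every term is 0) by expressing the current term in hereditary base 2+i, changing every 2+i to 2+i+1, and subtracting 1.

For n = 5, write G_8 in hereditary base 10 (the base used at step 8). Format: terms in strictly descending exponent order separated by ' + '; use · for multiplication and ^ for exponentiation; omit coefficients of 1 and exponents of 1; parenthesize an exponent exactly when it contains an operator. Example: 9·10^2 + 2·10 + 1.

3·10^3 + 3·10^2 + 2·10 + 5

i=0: 5 = 2^2 + 1 (b=2); 2→3: 3^3 + 1 = 28; 28−1 = 27
i=1: 27 = 3^3 (b=3); 3→4: 4^4 = 256; 256−1 = 255
i=2: 255 = 3·4^3 + 3·4^2 + 3·4 + 3 (b=4); 4→5: 3·5^3 + 3·5^2 + 3·5 + 3 = 468; 468−1 = 467
i=3: 467 = 3·5^3 + 3·5^2 + 3·5 + 2 (b=5); 5→6: 3·6^3 + 3·6^2 + 3·6 + 2 = 776; 776−1 = 775
i=4: 775 = 3·6^3 + 3·6^2 + 3·6 + 1 (b=6); 6→7: 3·7^3 + 3·7^2 + 3·7 + 1 = 1198; 1198−1 = 1197
i=5: 1197 = 3·7^3 + 3·7^2 + 3·7 (b=7); 7→8: 3·8^3 + 3·8^2 + 3·8 = 1752; 1752−1 = 1751
i=6: 1751 = 3·8^3 + 3·8^2 + 2·8 + 7 (b=8); 8→9: 3·9^3 + 3·9^2 + 2·9 + 7 = 2455; 2455−1 = 2454
i=7: 2454 = 3·9^3 + 3·9^2 + 2·9 + 6 (b=9); 9→10: 3·10^3 + 3·10^2 + 2·10 + 6 = 3326; 3326−1 = 3325
i=8: 3325 = 3·10^3 + 3·10^2 + 2·10 + 5 (b=10); 10→11: 3·11^3 + 3·11^2 + 2·11 + 5 = 4383; 4383−1 = 4382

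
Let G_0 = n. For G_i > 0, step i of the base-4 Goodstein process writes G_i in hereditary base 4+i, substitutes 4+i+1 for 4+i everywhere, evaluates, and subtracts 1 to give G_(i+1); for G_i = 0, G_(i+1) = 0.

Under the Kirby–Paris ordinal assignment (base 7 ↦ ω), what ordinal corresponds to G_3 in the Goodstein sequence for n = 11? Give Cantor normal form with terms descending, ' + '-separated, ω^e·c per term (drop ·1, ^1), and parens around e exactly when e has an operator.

ω·2

base 4: 11 = 2·4 + 3; at 5: 2·5 + 3 = 13; next = 12
base 5: 12 = 2·5 + 2; at 6: 2·6 + 2 = 14; next = 13
base 6: 13 = 2·6 + 1; at 7: 2·7 + 1 = 15; next = 14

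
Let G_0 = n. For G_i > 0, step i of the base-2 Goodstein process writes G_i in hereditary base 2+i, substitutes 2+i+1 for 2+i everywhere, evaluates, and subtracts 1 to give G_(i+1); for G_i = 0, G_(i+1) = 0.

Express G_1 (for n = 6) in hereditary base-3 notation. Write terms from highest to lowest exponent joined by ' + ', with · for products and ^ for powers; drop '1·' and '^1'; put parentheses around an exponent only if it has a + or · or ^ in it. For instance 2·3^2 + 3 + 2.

G_0=6  [base 2] 2^2 + 2  →[2↦3]→  3^3 + 3 = 30  −1 ⇒ G_1=29
G_1=29  [base 3] 3^3 + 2  →[3↦4]→  4^4 + 2 = 258  −1 ⇒ G_2=257

3^3 + 2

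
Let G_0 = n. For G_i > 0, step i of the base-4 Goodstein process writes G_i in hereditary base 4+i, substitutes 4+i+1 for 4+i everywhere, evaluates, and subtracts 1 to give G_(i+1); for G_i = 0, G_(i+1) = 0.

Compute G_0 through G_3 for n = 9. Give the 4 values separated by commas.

9, 10, 11, 11

G_0=9  [base 4] 2·4 + 1  →[4↦5]→  2·5 + 1 = 11  −1 ⇒ G_1=10
G_1=10  [base 5] 2·5  →[5↦6]→  2·6 = 12  −1 ⇒ G_2=11
G_2=11  [base 6] 6 + 5  →[6↦7]→  7 + 5 = 12  −1 ⇒ G_3=11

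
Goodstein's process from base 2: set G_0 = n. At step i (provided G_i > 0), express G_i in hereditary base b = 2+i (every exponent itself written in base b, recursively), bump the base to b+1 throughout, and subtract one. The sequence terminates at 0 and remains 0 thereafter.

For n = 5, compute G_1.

(0) 5|_2 = 2^2 + 1 ↦ 3^3 + 1|_3 = 28 ⇒ 27
(1) 27|_3 = 3^3 ↦ 4^4|_4 = 256 ⇒ 255

27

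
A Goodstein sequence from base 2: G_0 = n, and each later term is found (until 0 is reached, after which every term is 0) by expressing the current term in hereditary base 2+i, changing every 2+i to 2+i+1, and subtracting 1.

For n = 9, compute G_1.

step 0: 9 = 2^(2 + 1) + 1; sub 3 for 2: 3^(3 + 1) + 1; = 82; G_1 = 82−1 = 81
step 1: 81 = 3^(3 + 1); sub 4 for 3: 4^(4 + 1); = 1024; G_2 = 1024−1 = 1023

81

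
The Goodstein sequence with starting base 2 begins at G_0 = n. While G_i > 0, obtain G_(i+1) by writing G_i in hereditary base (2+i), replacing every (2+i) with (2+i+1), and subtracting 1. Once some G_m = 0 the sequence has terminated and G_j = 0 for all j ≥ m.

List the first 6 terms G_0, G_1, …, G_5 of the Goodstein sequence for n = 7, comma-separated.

7, 30, 259, 3127, 46657, 823543

step 0: 7 = 2^2 + 2 + 1; sub 3 for 2: 3^3 + 3 + 1; = 31; G_1 = 31−1 = 30
step 1: 30 = 3^3 + 3; sub 4 for 3: 4^4 + 4; = 260; G_2 = 260−1 = 259
step 2: 259 = 4^4 + 3; sub 5 for 4: 5^5 + 3; = 3128; G_3 = 3128−1 = 3127
step 3: 3127 = 5^5 + 2; sub 6 for 5: 6^6 + 2; = 46658; G_4 = 46658−1 = 46657
step 4: 46657 = 6^6 + 1; sub 7 for 6: 7^7 + 1; = 823544; G_5 = 823544−1 = 823543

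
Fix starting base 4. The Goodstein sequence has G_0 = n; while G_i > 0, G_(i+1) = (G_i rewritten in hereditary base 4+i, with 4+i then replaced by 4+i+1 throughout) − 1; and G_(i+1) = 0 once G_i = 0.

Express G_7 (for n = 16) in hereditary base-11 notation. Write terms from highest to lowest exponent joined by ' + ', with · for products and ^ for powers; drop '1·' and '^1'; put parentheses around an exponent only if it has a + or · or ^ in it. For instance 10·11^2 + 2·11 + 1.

3·11 + 8

base 4: 16 = 4^2; at 5: 5^2 = 25; next = 24
base 5: 24 = 4·5 + 4; at 6: 4·6 + 4 = 28; next = 27
base 6: 27 = 4·6 + 3; at 7: 4·7 + 3 = 31; next = 30
base 7: 30 = 4·7 + 2; at 8: 4·8 + 2 = 34; next = 33
base 8: 33 = 4·8 + 1; at 9: 4·9 + 1 = 37; next = 36
base 9: 36 = 4·9; at 10: 4·10 = 40; next = 39
base 10: 39 = 3·10 + 9; at 11: 3·11 + 9 = 42; next = 41
base 11: 41 = 3·11 + 8; at 12: 3·12 + 8 = 44; next = 43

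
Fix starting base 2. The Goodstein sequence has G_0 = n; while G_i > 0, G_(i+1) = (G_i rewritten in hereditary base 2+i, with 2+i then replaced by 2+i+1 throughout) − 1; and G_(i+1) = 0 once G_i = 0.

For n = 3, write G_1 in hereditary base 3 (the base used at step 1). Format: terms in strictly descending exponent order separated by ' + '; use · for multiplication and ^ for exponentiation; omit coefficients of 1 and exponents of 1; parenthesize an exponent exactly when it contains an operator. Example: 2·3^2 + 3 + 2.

i=0: 3 = 2 + 1 (b=2); 2→3: 3 + 1 = 4; 4−1 = 3
i=1: 3 = 3 (b=3); 3→4: 4 = 4; 4−1 = 3

3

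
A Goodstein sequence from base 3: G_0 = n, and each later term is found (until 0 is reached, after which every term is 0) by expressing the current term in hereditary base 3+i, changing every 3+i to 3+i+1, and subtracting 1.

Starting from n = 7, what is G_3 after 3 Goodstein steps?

[0] 7 ≡ 2·3 + 1 (base 3). Lift 4: 9. −1: 8.
[1] 8 ≡ 2·4 (base 4). Lift 5: 10. −1: 9.
[2] 9 ≡ 5 + 4 (base 5). Lift 6: 10. −1: 9.

9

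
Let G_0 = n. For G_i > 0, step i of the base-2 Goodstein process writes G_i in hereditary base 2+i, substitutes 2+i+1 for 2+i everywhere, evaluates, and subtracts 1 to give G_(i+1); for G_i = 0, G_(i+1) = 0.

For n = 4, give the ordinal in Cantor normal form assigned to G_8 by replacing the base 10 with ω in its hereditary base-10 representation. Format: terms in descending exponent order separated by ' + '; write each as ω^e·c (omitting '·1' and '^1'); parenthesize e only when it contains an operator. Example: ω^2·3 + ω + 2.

ω^2·2 + ω + 1

G_0 = 4. HB_2(4) = 2^2. Bump = 27. G_1 = 26.
G_1 = 26. HB_3(26) = 2·3^2 + 2·3 + 2. Bump = 42. G_2 = 41.
G_2 = 41. HB_4(41) = 2·4^2 + 2·4 + 1. Bump = 61. G_3 = 60.
G_3 = 60. HB_5(60) = 2·5^2 + 2·5. Bump = 84. G_4 = 83.
G_4 = 83. HB_6(83) = 2·6^2 + 6 + 5. Bump = 110. G_5 = 109.
G_5 = 109. HB_7(109) = 2·7^2 + 7 + 4. Bump = 140. G_6 = 139.
G_6 = 139. HB_8(139) = 2·8^2 + 8 + 3. Bump = 174. G_7 = 173.
G_7 = 173. HB_9(173) = 2·9^2 + 9 + 2. Bump = 212. G_8 = 211.
G_8 = 211. HB_10(211) = 2·10^2 + 10 + 1. Bump = 254. G_9 = 253.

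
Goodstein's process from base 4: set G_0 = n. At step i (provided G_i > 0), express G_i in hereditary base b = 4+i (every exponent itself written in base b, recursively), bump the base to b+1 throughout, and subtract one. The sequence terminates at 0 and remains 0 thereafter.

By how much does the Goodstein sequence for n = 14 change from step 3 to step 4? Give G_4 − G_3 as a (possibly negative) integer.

1

14 —HB4→ 3·4 + 2 —bump→ 3·5 + 2 = 17 —(−1)→ 16
16 —HB5→ 3·5 + 1 —bump→ 3·6 + 1 = 19 —(−1)→ 18
18 —HB6→ 3·6 —bump→ 3·7 = 21 —(−1)→ 20
20 —HB7→ 2·7 + 6 —bump→ 2·8 + 6 = 22 —(−1)→ 21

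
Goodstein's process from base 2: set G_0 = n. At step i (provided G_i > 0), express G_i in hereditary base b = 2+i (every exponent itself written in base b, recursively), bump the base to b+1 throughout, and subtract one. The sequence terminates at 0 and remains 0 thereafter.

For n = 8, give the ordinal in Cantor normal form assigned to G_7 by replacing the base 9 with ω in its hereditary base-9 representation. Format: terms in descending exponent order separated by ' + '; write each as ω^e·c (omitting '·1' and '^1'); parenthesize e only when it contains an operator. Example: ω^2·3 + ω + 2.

8 —HB2→ 2^(2 + 1) —bump→ 3^(3 + 1) = 81 —(−1)→ 80
80 —HB3→ 2·3^3 + 2·3^2 + 2·3 + 2 —bump→ 2·4^4 + 2·4^2 + 2·4 + 2 = 554 —(−1)→ 553
553 —HB4→ 2·4^4 + 2·4^2 + 2·4 + 1 —bump→ 2·5^5 + 2·5^2 + 2·5 + 1 = 6311 —(−1)→ 6310
6310 —HB5→ 2·5^5 + 2·5^2 + 2·5 —bump→ 2·6^6 + 2·6^2 + 2·6 = 93396 —(−1)→ 93395
93395 —HB6→ 2·6^6 + 2·6^2 + 6 + 5 —bump→ 2·7^7 + 2·7^2 + 7 + 5 = 1647196 —(−1)→ 1647195
1647195 —HB7→ 2·7^7 + 2·7^2 + 7 + 4 —bump→ 2·8^8 + 2·8^2 + 8 + 4 = 33554572 —(−1)→ 33554571
33554571 —HB8→ 2·8^8 + 2·8^2 + 8 + 3 —bump→ 2·9^9 + 2·9^2 + 9 + 3 = 774841152 —(−1)→ 774841151
774841151 —HB9→ 2·9^9 + 2·9^2 + 9 + 2 —bump→ 2·10^10 + 2·10^2 + 10 + 2 = 20000000212 —(−1)→ 20000000211

ω^ω·2 + ω^2·2 + ω + 2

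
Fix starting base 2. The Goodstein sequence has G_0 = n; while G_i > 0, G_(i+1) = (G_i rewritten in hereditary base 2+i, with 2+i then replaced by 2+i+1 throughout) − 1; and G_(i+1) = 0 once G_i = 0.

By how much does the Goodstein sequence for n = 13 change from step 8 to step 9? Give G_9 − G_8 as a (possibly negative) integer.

3038428377778

(0) 13|_2 = 2^(2 + 1) + 2^2 + 1 ↦ 3^(3 + 1) + 3^3 + 1|_3 = 109 ⇒ 108
(1) 108|_3 = 3^(3 + 1) + 3^3 ↦ 4^(4 + 1) + 4^4|_4 = 1280 ⇒ 1279
(2) 1279|_4 = 4^(4 + 1) + 3·4^3 + 3·4^2 + 3·4 + 3 ↦ 5^(5 + 1) + 3·5^3 + 3·5^2 + 3·5 + 3|_5 = 16093 ⇒ 16092
(3) 16092|_5 = 5^(5 + 1) + 3·5^3 + 3·5^2 + 3·5 + 2 ↦ 6^(6 + 1) + 3·6^3 + 3·6^2 + 3·6 + 2|_6 = 280712 ⇒ 280711
(4) 280711|_6 = 6^(6 + 1) + 3·6^3 + 3·6^2 + 3·6 + 1 ↦ 7^(7 + 1) + 3·7^3 + 3·7^2 + 3·7 + 1|_7 = 5765999 ⇒ 5765998
(5) 5765998|_7 = 7^(7 + 1) + 3·7^3 + 3·7^2 + 3·7 ↦ 8^(8 + 1) + 3·8^3 + 3·8^2 + 3·8|_8 = 134219480 ⇒ 134219479
(6) 134219479|_8 = 8^(8 + 1) + 3·8^3 + 3·8^2 + 2·8 + 7 ↦ 9^(9 + 1) + 3·9^3 + 3·9^2 + 2·9 + 7|_9 = 3486786856 ⇒ 3486786855
(7) 3486786855|_9 = 9^(9 + 1) + 3·9^3 + 3·9^2 + 2·9 + 6 ↦ 10^(10 + 1) + 3·10^3 + 3·10^2 + 2·10 + 6|_10 = 100000003326 ⇒ 100000003325
(8) 100000003325|_10 = 10^(10 + 1) + 3·10^3 + 3·10^2 + 2·10 + 5 ↦ 11^(11 + 1) + 3·11^3 + 3·11^2 + 2·11 + 5|_11 = 3138428381104 ⇒ 3138428381103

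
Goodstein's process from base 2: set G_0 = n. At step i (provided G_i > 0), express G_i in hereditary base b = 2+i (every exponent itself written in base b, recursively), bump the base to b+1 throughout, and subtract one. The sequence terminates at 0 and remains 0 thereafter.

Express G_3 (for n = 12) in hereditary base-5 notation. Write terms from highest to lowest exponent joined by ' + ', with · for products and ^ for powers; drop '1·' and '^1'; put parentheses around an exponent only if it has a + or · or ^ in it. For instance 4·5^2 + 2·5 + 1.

5^(5 + 1) + 2·5^2 + 2·5

12 —HB2→ 2^(2 + 1) + 2^2 —bump→ 3^(3 + 1) + 3^3 = 108 —(−1)→ 107
107 —HB3→ 3^(3 + 1) + 2·3^2 + 2·3 + 2 —bump→ 4^(4 + 1) + 2·4^2 + 2·4 + 2 = 1066 —(−1)→ 1065
1065 —HB4→ 4^(4 + 1) + 2·4^2 + 2·4 + 1 —bump→ 5^(5 + 1) + 2·5^2 + 2·5 + 1 = 15686 —(−1)→ 15685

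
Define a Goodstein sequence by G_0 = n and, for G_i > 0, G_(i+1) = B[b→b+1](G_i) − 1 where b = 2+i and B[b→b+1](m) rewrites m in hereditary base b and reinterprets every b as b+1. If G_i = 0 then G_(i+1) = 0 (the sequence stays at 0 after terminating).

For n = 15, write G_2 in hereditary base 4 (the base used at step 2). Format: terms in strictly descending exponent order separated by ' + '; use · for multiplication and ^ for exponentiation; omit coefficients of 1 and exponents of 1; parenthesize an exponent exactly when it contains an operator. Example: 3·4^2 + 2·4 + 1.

4^(4 + 1) + 4^4 + 3

G_0=15  [base 2] 2^(2 + 1) + 2^2 + 2 + 1  →[2↦3]→  3^(3 + 1) + 3^3 + 3 + 1 = 112  −1 ⇒ G_1=111
G_1=111  [base 3] 3^(3 + 1) + 3^3 + 3  →[3↦4]→  4^(4 + 1) + 4^4 + 4 = 1284  −1 ⇒ G_2=1283
G_2=1283  [base 4] 4^(4 + 1) + 4^4 + 3  →[4↦5]→  5^(5 + 1) + 5^5 + 3 = 18753  −1 ⇒ G_3=18752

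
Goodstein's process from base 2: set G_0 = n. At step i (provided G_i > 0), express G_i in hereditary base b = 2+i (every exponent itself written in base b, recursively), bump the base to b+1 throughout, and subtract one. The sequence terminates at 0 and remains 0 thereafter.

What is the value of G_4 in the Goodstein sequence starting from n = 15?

326593

(0) 15|_2 = 2^(2 + 1) + 2^2 + 2 + 1 ↦ 3^(3 + 1) + 3^3 + 3 + 1|_3 = 112 ⇒ 111
(1) 111|_3 = 3^(3 + 1) + 3^3 + 3 ↦ 4^(4 + 1) + 4^4 + 4|_4 = 1284 ⇒ 1283
(2) 1283|_4 = 4^(4 + 1) + 4^4 + 3 ↦ 5^(5 + 1) + 5^5 + 3|_5 = 18753 ⇒ 18752
(3) 18752|_5 = 5^(5 + 1) + 5^5 + 2 ↦ 6^(6 + 1) + 6^6 + 2|_6 = 326594 ⇒ 326593
(4) 326593|_6 = 6^(6 + 1) + 6^6 + 1 ↦ 7^(7 + 1) + 7^7 + 1|_7 = 6588345 ⇒ 6588344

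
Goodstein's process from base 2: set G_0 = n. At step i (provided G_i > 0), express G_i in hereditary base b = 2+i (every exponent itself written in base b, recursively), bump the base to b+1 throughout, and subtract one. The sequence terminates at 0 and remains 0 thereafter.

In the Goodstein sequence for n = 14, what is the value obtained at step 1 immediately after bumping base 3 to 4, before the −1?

[0] 14 ≡ 2^(2 + 1) + 2^2 + 2 (base 2). Lift 3: 111. −1: 110.
[1] 110 ≡ 3^(3 + 1) + 3^3 + 2 (base 3). Lift 4: 1282. −1: 1281.

1282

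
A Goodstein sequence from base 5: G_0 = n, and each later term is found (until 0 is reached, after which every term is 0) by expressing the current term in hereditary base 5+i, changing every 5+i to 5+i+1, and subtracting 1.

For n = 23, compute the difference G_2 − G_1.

(0) 23|_5 = 4·5 + 3 ↦ 4·6 + 3|_6 = 27 ⇒ 26
(1) 26|_6 = 4·6 + 2 ↦ 4·7 + 2|_7 = 30 ⇒ 29

3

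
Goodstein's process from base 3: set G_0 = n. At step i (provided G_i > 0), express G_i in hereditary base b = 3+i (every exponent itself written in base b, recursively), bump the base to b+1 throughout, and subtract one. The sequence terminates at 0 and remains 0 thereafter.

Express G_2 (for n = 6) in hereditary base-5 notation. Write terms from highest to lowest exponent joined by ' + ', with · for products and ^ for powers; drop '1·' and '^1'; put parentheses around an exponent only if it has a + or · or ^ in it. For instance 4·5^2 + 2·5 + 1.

5 + 2

G_0 = 6. HB_3(6) = 2·3. Bump = 8. G_1 = 7.
G_1 = 7. HB_4(7) = 4 + 3. Bump = 8. G_2 = 7.
G_2 = 7. HB_5(7) = 5 + 2. Bump = 8. G_3 = 7.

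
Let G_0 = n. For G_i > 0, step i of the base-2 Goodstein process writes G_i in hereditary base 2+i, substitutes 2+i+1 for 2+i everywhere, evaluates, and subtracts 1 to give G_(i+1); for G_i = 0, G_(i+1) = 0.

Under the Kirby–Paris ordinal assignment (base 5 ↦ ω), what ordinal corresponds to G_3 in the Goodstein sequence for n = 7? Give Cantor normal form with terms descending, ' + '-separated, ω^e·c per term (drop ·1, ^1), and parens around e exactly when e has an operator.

ω^ω + 2

7 —HB2→ 2^2 + 2 + 1 —bump→ 3^3 + 3 + 1 = 31 —(−1)→ 30
30 —HB3→ 3^3 + 3 —bump→ 4^4 + 4 = 260 —(−1)→ 259
259 —HB4→ 4^4 + 3 —bump→ 5^5 + 3 = 3128 —(−1)→ 3127
3127 —HB5→ 5^5 + 2 —bump→ 6^6 + 2 = 46658 —(−1)→ 46657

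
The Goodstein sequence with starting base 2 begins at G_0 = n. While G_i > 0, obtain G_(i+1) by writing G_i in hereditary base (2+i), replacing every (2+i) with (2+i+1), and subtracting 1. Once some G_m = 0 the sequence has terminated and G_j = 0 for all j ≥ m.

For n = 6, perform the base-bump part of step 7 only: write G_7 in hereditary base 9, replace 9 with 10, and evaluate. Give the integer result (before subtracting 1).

555552

base 2: 6 = 2^2 + 2; at 3: 3^3 + 3 = 30; next = 29
base 3: 29 = 3^3 + 2; at 4: 4^4 + 2 = 258; next = 257
base 4: 257 = 4^4 + 1; at 5: 5^5 + 1 = 3126; next = 3125
base 5: 3125 = 5^5; at 6: 6^6 = 46656; next = 46655
base 6: 46655 = 5·6^5 + 5·6^4 + 5·6^3 + 5·6^2 + 5·6 + 5; at 7: 5·7^5 + 5·7^4 + 5·7^3 + 5·7^2 + 5·7 + 5 = 98040; next = 98039
base 7: 98039 = 5·7^5 + 5·7^4 + 5·7^3 + 5·7^2 + 5·7 + 4; at 8: 5·8^5 + 5·8^4 + 5·8^3 + 5·8^2 + 5·8 + 4 = 187244; next = 187243
base 8: 187243 = 5·8^5 + 5·8^4 + 5·8^3 + 5·8^2 + 5·8 + 3; at 9: 5·9^5 + 5·9^4 + 5·9^3 + 5·9^2 + 5·9 + 3 = 332148; next = 332147
base 9: 332147 = 5·9^5 + 5·9^4 + 5·9^3 + 5·9^2 + 5·9 + 2; at 10: 5·10^5 + 5·10^4 + 5·10^3 + 5·10^2 + 5·10 + 2 = 555552; next = 555551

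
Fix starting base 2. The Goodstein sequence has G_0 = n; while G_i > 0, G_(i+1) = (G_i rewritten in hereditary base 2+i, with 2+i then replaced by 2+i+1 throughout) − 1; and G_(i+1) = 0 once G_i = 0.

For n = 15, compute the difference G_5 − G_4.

6261751

15 —HB2→ 2^(2 + 1) + 2^2 + 2 + 1 —bump→ 3^(3 + 1) + 3^3 + 3 + 1 = 112 —(−1)→ 111
111 —HB3→ 3^(3 + 1) + 3^3 + 3 —bump→ 4^(4 + 1) + 4^4 + 4 = 1284 —(−1)→ 1283
1283 —HB4→ 4^(4 + 1) + 4^4 + 3 —bump→ 5^(5 + 1) + 5^5 + 3 = 18753 —(−1)→ 18752
18752 —HB5→ 5^(5 + 1) + 5^5 + 2 —bump→ 6^(6 + 1) + 6^6 + 2 = 326594 —(−1)→ 326593
326593 —HB6→ 6^(6 + 1) + 6^6 + 1 —bump→ 7^(7 + 1) + 7^7 + 1 = 6588345 —(−1)→ 6588344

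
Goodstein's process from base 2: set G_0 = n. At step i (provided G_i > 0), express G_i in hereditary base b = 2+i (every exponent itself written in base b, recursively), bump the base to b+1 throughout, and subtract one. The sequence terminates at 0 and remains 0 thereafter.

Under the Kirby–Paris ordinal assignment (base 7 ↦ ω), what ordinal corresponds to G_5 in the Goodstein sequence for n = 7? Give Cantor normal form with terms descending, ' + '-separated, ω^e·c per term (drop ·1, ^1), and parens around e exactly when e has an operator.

ω^ω

G_0=7  [base 2] 2^2 + 2 + 1  →[2↦3]→  3^3 + 3 + 1 = 31  −1 ⇒ G_1=30
G_1=30  [base 3] 3^3 + 3  →[3↦4]→  4^4 + 4 = 260  −1 ⇒ G_2=259
G_2=259  [base 4] 4^4 + 3  →[4↦5]→  5^5 + 3 = 3128  −1 ⇒ G_3=3127
G_3=3127  [base 5] 5^5 + 2  →[5↦6]→  6^6 + 2 = 46658  −1 ⇒ G_4=46657
G_4=46657  [base 6] 6^6 + 1  →[6↦7]→  7^7 + 1 = 823544  −1 ⇒ G_5=823543
G_5=823543  [base 7] 7^7  →[7↦8]→  8^8 = 16777216  −1 ⇒ G_6=16777215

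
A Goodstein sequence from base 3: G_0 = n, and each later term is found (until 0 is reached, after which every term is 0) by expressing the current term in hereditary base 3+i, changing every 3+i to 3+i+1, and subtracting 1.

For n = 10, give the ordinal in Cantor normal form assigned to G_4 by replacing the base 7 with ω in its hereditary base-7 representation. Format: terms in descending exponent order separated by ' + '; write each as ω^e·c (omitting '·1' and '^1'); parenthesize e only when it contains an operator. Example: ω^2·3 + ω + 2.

i=0: 10 = 3^2 + 1 (b=3); 3→4: 4^2 + 1 = 17; 17−1 = 16
i=1: 16 = 4^2 (b=4); 4→5: 5^2 = 25; 25−1 = 24
i=2: 24 = 4·5 + 4 (b=5); 5→6: 4·6 + 4 = 28; 28−1 = 27
i=3: 27 = 4·6 + 3 (b=6); 6→7: 4·7 + 3 = 31; 31−1 = 30
i=4: 30 = 4·7 + 2 (b=7); 7→8: 4·8 + 2 = 34; 34−1 = 33

ω·4 + 2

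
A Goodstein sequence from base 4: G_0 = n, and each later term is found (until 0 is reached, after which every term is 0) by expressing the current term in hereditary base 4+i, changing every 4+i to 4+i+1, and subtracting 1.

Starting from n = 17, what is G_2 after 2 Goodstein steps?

base 4: 17 = 4^2 + 1; at 5: 5^2 + 1 = 26; next = 25
base 5: 25 = 5^2; at 6: 6^2 = 36; next = 35

35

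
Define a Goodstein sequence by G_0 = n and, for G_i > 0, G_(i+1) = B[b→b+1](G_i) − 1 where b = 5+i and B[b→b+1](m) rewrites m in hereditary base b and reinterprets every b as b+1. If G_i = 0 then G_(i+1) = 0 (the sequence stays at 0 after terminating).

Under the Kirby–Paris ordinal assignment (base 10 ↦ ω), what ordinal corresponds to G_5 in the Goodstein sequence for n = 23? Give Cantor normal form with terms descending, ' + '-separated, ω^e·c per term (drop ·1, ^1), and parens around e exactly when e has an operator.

ω·3 + 7

G_0 = 23. HB_5(23) = 4·5 + 3. Bump = 27. G_1 = 26.
G_1 = 26. HB_6(26) = 4·6 + 2. Bump = 30. G_2 = 29.
G_2 = 29. HB_7(29) = 4·7 + 1. Bump = 33. G_3 = 32.
G_3 = 32. HB_8(32) = 4·8. Bump = 36. G_4 = 35.
G_4 = 35. HB_9(35) = 3·9 + 8. Bump = 38. G_5 = 37.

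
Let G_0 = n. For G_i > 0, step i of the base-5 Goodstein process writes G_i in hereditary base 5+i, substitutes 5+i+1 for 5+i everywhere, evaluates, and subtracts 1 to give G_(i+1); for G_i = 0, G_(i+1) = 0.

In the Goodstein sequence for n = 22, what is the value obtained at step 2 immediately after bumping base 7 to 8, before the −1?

i=0: 22 = 4·5 + 2 (b=5); 5→6: 4·6 + 2 = 26; 26−1 = 25
i=1: 25 = 4·6 + 1 (b=6); 6→7: 4·7 + 1 = 29; 29−1 = 28
i=2: 28 = 4·7 (b=7); 7→8: 4·8 = 32; 32−1 = 31

32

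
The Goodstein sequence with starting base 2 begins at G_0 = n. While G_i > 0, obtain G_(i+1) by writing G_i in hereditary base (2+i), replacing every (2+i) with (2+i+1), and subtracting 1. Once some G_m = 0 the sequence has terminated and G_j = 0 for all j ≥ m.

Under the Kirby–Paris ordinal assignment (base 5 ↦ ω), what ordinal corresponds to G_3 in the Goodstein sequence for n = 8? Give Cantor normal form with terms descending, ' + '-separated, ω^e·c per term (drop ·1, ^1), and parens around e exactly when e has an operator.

8 —HB2→ 2^(2 + 1) —bump→ 3^(3 + 1) = 81 —(−1)→ 80
80 —HB3→ 2·3^3 + 2·3^2 + 2·3 + 2 —bump→ 2·4^4 + 2·4^2 + 2·4 + 2 = 554 —(−1)→ 553
553 —HB4→ 2·4^4 + 2·4^2 + 2·4 + 1 —bump→ 2·5^5 + 2·5^2 + 2·5 + 1 = 6311 —(−1)→ 6310
6310 —HB5→ 2·5^5 + 2·5^2 + 2·5 —bump→ 2·6^6 + 2·6^2 + 2·6 = 93396 —(−1)→ 93395

ω^ω·2 + ω^2·2 + ω·2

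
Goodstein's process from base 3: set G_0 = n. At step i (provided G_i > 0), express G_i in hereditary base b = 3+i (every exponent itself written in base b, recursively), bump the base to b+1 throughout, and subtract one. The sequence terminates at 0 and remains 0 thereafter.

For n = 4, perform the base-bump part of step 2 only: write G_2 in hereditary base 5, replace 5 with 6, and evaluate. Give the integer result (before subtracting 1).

4 —HB3→ 3 + 1 —bump→ 4 + 1 = 5 —(−1)→ 4
4 —HB4→ 4 —bump→ 5 = 5 —(−1)→ 4
4 —HB5→ 4 —bump→ 4 = 4 —(−1)→ 3

4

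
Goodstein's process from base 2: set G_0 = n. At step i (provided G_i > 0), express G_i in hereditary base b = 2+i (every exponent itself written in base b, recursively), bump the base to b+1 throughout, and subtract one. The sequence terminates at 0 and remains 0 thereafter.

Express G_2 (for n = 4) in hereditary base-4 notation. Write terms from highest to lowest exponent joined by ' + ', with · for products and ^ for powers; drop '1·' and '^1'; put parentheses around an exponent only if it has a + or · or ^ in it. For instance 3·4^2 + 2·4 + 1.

2·4^2 + 2·4 + 1

[0] 4 ≡ 2^2 (base 2). Lift 3: 27. −1: 26.
[1] 26 ≡ 2·3^2 + 2·3 + 2 (base 3). Lift 4: 42. −1: 41.
[2] 41 ≡ 2·4^2 + 2·4 + 1 (base 4). Lift 5: 61. −1: 60.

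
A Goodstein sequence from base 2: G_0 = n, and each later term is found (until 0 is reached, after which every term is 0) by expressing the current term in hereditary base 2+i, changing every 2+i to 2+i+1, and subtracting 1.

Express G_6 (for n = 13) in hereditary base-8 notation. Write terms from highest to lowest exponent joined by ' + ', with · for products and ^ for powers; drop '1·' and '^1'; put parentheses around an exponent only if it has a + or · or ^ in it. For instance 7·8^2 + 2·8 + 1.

8^(8 + 1) + 3·8^3 + 3·8^2 + 2·8 + 7

13 —HB2→ 2^(2 + 1) + 2^2 + 1 —bump→ 3^(3 + 1) + 3^3 + 1 = 109 —(−1)→ 108
108 —HB3→ 3^(3 + 1) + 3^3 —bump→ 4^(4 + 1) + 4^4 = 1280 —(−1)→ 1279
1279 —HB4→ 4^(4 + 1) + 3·4^3 + 3·4^2 + 3·4 + 3 —bump→ 5^(5 + 1) + 3·5^3 + 3·5^2 + 3·5 + 3 = 16093 —(−1)→ 16092
16092 —HB5→ 5^(5 + 1) + 3·5^3 + 3·5^2 + 3·5 + 2 —bump→ 6^(6 + 1) + 3·6^3 + 3·6^2 + 3·6 + 2 = 280712 —(−1)→ 280711
280711 —HB6→ 6^(6 + 1) + 3·6^3 + 3·6^2 + 3·6 + 1 —bump→ 7^(7 + 1) + 3·7^3 + 3·7^2 + 3·7 + 1 = 5765999 —(−1)→ 5765998
5765998 —HB7→ 7^(7 + 1) + 3·7^3 + 3·7^2 + 3·7 —bump→ 8^(8 + 1) + 3·8^3 + 3·8^2 + 3·8 = 134219480 —(−1)→ 134219479
134219479 —HB8→ 8^(8 + 1) + 3·8^3 + 3·8^2 + 2·8 + 7 —bump→ 9^(9 + 1) + 3·9^3 + 3·9^2 + 2·9 + 7 = 3486786856 —(−1)→ 3486786855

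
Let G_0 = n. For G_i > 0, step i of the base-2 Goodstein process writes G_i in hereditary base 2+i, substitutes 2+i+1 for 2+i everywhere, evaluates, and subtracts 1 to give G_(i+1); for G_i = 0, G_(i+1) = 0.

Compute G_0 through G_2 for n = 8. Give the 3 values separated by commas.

8, 80, 553

base 2: 8 = 2^(2 + 1); at 3: 3^(3 + 1) = 81; next = 80
base 3: 80 = 2·3^3 + 2·3^2 + 2·3 + 2; at 4: 2·4^4 + 2·4^2 + 2·4 + 2 = 554; next = 553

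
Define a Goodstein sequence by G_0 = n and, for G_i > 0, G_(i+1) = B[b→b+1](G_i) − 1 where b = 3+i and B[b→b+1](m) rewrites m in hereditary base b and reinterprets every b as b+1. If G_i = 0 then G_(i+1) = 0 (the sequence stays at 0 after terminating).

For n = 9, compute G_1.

15

9 —HB3→ 3^2 —bump→ 4^2 = 16 —(−1)→ 15
15 —HB4→ 3·4 + 3 —bump→ 3·5 + 3 = 18 —(−1)→ 17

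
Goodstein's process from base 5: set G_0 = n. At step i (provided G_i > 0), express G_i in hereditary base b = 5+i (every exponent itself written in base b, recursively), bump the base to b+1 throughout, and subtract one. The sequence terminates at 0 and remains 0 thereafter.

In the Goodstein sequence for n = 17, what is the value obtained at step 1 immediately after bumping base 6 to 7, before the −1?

step 0: 17 = 3·5 + 2; sub 6 for 5: 3·6 + 2; = 20; G_1 = 20−1 = 19
step 1: 19 = 3·6 + 1; sub 7 for 6: 3·7 + 1; = 22; G_2 = 22−1 = 21

22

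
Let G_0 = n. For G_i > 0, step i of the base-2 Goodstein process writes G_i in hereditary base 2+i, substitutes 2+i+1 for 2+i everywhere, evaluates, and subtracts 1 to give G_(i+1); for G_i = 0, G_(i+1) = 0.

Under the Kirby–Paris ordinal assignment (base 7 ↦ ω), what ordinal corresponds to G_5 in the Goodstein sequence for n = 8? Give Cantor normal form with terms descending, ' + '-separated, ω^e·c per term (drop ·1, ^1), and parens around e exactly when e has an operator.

G_0 = 8. HB_2(8) = 2^(2 + 1). Bump = 81. G_1 = 80.
G_1 = 80. HB_3(80) = 2·3^3 + 2·3^2 + 2·3 + 2. Bump = 554. G_2 = 553.
G_2 = 553. HB_4(553) = 2·4^4 + 2·4^2 + 2·4 + 1. Bump = 6311. G_3 = 6310.
G_3 = 6310. HB_5(6310) = 2·5^5 + 2·5^2 + 2·5. Bump = 93396. G_4 = 93395.
G_4 = 93395. HB_6(93395) = 2·6^6 + 2·6^2 + 6 + 5. Bump = 1647196. G_5 = 1647195.
G_5 = 1647195. HB_7(1647195) = 2·7^7 + 2·7^2 + 7 + 4. Bump = 33554572. G_6 = 33554571.

ω^ω·2 + ω^2·2 + ω + 4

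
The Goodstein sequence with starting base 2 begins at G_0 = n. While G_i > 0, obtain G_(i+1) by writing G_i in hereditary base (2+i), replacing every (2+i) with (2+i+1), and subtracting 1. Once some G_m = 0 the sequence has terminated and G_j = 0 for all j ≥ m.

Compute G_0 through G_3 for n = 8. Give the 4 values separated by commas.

[0] 8 ≡ 2^(2 + 1) (base 2). Lift 3: 81. −1: 80.
[1] 80 ≡ 2·3^3 + 2·3^2 + 2·3 + 2 (base 3). Lift 4: 554. −1: 553.
[2] 553 ≡ 2·4^4 + 2·4^2 + 2·4 + 1 (base 4). Lift 5: 6311. −1: 6310.

8, 80, 553, 6310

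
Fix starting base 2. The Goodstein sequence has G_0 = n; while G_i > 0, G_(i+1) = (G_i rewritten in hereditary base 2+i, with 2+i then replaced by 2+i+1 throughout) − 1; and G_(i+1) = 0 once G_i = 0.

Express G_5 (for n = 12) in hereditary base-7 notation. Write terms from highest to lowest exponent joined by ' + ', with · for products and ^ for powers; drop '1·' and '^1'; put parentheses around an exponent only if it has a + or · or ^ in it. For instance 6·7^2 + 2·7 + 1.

base 2: 12 = 2^(2 + 1) + 2^2; at 3: 3^(3 + 1) + 3^3 = 108; next = 107
base 3: 107 = 3^(3 + 1) + 2·3^2 + 2·3 + 2; at 4: 4^(4 + 1) + 2·4^2 + 2·4 + 2 = 1066; next = 1065
base 4: 1065 = 4^(4 + 1) + 2·4^2 + 2·4 + 1; at 5: 5^(5 + 1) + 2·5^2 + 2·5 + 1 = 15686; next = 15685
base 5: 15685 = 5^(5 + 1) + 2·5^2 + 2·5; at 6: 6^(6 + 1) + 2·6^2 + 2·6 = 280020; next = 280019
base 6: 280019 = 6^(6 + 1) + 2·6^2 + 6 + 5; at 7: 7^(7 + 1) + 2·7^2 + 7 + 5 = 5764911; next = 5764910
base 7: 5764910 = 7^(7 + 1) + 2·7^2 + 7 + 4; at 8: 8^(8 + 1) + 2·8^2 + 8 + 4 = 134217868; next = 134217867

7^(7 + 1) + 2·7^2 + 7 + 4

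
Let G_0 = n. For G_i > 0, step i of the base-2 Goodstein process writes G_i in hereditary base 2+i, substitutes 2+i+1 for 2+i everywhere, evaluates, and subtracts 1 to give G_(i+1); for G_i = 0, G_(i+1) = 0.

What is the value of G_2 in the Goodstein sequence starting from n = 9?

1023

step 0: 9 = 2^(2 + 1) + 1; sub 3 for 2: 3^(3 + 1) + 1; = 82; G_1 = 82−1 = 81
step 1: 81 = 3^(3 + 1); sub 4 for 3: 4^(4 + 1); = 1024; G_2 = 1024−1 = 1023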